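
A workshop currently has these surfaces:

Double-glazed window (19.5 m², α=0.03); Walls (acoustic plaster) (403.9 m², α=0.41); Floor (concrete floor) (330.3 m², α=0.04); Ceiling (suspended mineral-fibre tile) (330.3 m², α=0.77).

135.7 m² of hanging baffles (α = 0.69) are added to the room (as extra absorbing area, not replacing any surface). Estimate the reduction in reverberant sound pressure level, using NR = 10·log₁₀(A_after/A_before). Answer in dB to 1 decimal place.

0.8 dB

Summing Sᵢαᵢ: 0.585 + 165.599 + 13.212 + 254.331 → A_before = 433.727 sabins.
Added absorption = 135.7 × 0.69 = 93.633 sabins.
New total A_after = 527.360 sabins.
NR = 10·log₁₀(527.360/433.727) = 0.8 dB.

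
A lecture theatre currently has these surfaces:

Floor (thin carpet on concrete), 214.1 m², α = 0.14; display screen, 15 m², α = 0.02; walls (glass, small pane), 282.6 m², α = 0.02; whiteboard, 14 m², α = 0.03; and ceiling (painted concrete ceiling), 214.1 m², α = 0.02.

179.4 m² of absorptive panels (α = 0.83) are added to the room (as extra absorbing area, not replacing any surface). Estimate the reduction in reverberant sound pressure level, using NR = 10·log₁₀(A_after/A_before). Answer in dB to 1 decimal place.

6.7 dB

Total absorption A_before = 214.1·0.14 + 15·0.02 + 282.6·0.02 + 14·0.03 + 214.1·0.02
  = 29.974 + 0.300 + 5.652 + 0.420 + 4.282 = 40.628 m² sabins.
Added absorption = 179.4 × 0.83 = 148.902 sabins.
A_after = 40.628 + 148.902 = 189.530 sabins.
NR = 10·log₁₀(189.530/40.628) = 6.7 dB.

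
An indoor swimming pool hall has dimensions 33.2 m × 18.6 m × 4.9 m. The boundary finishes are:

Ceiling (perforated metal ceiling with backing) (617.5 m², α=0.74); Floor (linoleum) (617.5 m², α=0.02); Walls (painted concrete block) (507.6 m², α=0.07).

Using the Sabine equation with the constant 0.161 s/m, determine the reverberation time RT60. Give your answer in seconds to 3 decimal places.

Summing Sᵢαᵢ: 456.950 + 12.350 + 35.532 → A = 504.832 sabins.
Volume V = 33.2 × 18.6 × 4.9 = 3025.848 m³.
T = 0.161 V/A = 0.161·3025.848/504.832 = 0.965 s.

0.965 s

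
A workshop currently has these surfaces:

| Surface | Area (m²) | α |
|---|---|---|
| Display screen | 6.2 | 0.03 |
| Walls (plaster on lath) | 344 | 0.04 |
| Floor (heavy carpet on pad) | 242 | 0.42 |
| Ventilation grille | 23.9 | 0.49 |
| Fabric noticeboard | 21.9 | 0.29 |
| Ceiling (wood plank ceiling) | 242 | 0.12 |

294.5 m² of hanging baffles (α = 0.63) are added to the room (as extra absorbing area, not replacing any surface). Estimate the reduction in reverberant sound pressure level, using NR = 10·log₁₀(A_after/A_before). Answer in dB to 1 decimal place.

Equivalent absorption area: A_before = 6.2×0.03 + 344×0.04 + 242×0.42 + 23.9×0.49 + 21.9×0.29 + 242×0.12 = 162.688 m².
Treatment contributes 294.5·0.63 = 185.535 sabins.
New total A_after = 348.223 sabins.
Reduction = 10 log₁₀(A_after/A_before) = 10 log₁₀(2.1404) = 3.3 dB.

3.3 dB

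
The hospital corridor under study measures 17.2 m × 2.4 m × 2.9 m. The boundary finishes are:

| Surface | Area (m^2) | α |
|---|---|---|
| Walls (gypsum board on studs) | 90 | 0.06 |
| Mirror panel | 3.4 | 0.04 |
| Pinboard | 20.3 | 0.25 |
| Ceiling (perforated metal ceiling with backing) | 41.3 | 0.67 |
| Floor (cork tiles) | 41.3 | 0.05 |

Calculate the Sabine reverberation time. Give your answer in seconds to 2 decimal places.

Summing Sᵢαᵢ: 5.400 + 0.136 + 5.075 + 27.671 + 2.065 → A = 40.347 sabins.
V = 17.2·2.4·2.9 = 119.712 m³.
T = 0.161 V/A = 0.161·119.712/40.347 = 0.48 s.

0.48 s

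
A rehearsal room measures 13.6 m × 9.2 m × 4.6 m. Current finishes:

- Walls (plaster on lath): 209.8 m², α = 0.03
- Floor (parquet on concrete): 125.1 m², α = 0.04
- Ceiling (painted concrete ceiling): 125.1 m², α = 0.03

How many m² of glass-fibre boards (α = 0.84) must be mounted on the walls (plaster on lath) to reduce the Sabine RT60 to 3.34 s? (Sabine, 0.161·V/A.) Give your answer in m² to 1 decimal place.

Total absorption A₁ = 209.8*0.03 + 125.1*0.04 + 125.1*0.03
  = 6.294 + 5.004 + 3.753 = 15.051 m² sabins.
Required A₂ = 0.161·575.552/3.34 = 27.744 sabins.
ΔA needed = 27.744 − 15.051 = 12.693 sabins.
Each m² of panel replacing the walls (plaster on lath) adds (0.84 − 0.03) = 0.81 sabins.
Panel area = 12.693 / 0.81 = 15.7 m².

15.7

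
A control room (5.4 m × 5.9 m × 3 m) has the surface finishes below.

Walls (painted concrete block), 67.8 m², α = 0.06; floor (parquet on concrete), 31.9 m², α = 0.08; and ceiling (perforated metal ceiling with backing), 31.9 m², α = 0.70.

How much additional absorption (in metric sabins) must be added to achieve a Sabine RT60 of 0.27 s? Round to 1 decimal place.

28.0 sabins

Total absorption A₁ = 67.8*0.06 + 31.9*0.08 + 31.9*0.70
  = 4.068 + 2.552 + 22.330 = 28.950 m² sabins.
For T = 0.27 s, need A₂ = 0.161·V/T = 0.161·95.58/0.27 = 56.994 sabins.
Additional absorption ΔA = 56.994 − 28.950 = 28.0 sabins.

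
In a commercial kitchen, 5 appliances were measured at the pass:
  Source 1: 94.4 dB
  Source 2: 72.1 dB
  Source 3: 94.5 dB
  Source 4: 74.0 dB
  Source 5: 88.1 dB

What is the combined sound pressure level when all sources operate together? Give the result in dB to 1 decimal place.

98.0 dB

Σ 10^(Lᵢ/10) = 6.26e+09.
Back to dB: 10·log₁₀ Σ = 98.0 dB.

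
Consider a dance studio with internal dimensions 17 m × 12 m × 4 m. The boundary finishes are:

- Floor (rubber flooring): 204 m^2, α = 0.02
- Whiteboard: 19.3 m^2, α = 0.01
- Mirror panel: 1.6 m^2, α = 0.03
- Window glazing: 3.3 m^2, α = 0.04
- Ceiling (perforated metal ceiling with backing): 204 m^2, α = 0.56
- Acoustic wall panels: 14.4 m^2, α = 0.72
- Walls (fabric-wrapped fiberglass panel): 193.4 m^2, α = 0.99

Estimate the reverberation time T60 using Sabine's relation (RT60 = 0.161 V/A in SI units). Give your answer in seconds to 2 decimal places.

0.41 s

Equivalent absorption area: A = 204*0.02 + 19.3*0.01 + 1.6*0.03 + 3.3*0.04 + 204*0.56 + 14.4*0.72 + 193.4*0.99 = 320.527 m^2.
Room volume: 816 m³.
RT60 = 0.161 · V / A = 0.161 × 816 / 320.527 = 0.41 s.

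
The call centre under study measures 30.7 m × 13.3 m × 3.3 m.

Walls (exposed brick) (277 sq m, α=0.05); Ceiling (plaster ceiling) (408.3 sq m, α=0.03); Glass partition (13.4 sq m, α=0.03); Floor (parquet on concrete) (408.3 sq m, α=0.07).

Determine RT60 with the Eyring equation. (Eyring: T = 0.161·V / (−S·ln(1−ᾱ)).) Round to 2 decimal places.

3.84 sec

Total surface area S = 277 + 408.3 + 13.4 + 408.3 = 1107.0 sq m.
Σ(Sᵢαᵢ) = 277·0.05 + 408.3·0.03 + 13.4·0.03 + 408.3·0.07 = 55.082.
Mean coefficient ᾱ = A/S = 0.0498.
Eyring denominator: −S ln(1−ᾱ) = 56.549.
V = 30.7 × 13.3 × 3.3 = 1347.423 m³.
T = 0.161·V/[−S·ln(1−ᾱ)] = 0.161·1347.423/56.549 = 3.84 s.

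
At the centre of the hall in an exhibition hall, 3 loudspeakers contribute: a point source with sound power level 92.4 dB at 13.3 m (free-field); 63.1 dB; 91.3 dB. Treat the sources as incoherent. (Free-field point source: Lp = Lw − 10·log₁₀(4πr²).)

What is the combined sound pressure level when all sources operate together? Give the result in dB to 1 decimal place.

91.3 dB

Source at 13.3 m: Lp = 92.4 − 10·log₁₀(4π·13.3²) = 92.4 − 10·log₁₀(2222.865) = 58.9 dB.
Converting to relative power and adding: 10^(58.9/10) + 10^(63.1/10) + 10^(91.3/10) = 1.352e+09.
L_total = 10·log₁₀(1.352e+09) = 91.3 dB.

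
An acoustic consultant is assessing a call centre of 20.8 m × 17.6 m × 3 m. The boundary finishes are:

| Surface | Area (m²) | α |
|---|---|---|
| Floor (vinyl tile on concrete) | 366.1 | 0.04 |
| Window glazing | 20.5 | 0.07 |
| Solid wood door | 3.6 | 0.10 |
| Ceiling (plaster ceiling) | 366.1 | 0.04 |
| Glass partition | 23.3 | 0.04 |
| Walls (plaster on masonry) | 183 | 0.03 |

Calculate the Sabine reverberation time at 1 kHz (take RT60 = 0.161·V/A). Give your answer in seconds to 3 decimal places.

4.714 seconds

Total absorption A = 366.1*0.04 + 20.5*0.07 + 3.6*0.10 + 366.1*0.04 + 23.3*0.04 + 183*0.03
  = 14.644 + 1.435 + 0.360 + 14.644 + 0.932 + 5.490 = 37.505 m² sabins.
V = 20.8·17.6·3 = 1098.24 m³.
RT60 = 0.161 · V / A = 0.161 × 1098.24 / 37.505 = 4.714 s.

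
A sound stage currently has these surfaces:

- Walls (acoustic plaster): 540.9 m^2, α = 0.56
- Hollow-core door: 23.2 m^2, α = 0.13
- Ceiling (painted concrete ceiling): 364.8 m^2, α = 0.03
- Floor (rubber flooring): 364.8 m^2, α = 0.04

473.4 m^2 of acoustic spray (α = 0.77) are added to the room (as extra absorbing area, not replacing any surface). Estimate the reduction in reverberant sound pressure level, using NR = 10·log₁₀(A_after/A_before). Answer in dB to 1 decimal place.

3.2 dB

Summing Sᵢαᵢ: 302.904 + 3.016 + 10.944 + 14.592 → A_before = 331.456 sabins.
Added absorption = 473.4 × 0.77 = 364.518 sabins.
A_after = 331.456 + 364.518 = 695.974 sabins.
Reduction = 10 log₁₀(A_after/A_before) = 10 log₁₀(2.0997) = 3.2 dB.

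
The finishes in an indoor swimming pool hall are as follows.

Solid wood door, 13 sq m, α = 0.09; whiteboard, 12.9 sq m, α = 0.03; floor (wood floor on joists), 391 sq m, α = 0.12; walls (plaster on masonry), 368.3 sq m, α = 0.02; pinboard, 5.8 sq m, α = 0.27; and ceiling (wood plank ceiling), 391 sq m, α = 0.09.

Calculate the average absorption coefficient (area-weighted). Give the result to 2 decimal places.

S = Σ Sᵢ = 13 + 12.9 + 391 + 368.3 + 5.8 + 391 = 1182.0 sq m.
Weighted sum Σ Sα = 92.599.
ᾱ = A/S = 0.08.

0.08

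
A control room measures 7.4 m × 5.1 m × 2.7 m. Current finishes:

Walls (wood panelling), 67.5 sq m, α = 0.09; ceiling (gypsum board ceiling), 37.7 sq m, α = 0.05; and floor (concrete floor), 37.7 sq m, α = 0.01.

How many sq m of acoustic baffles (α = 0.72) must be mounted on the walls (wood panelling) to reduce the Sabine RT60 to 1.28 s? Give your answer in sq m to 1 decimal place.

Summing Sᵢαᵢ: 6.075 + 1.885 + 0.377 → A₁ = 8.337 sabins.
V = 101.898 m³. Target absorption A₂ = 0.161 × 101.898 / 1.28 = 12.817 sabins.
Absorption to add: 12.817 − 8.337 = 4.480 sabins.
Each sq m of panel replacing the walls (wood panelling) adds (0.72 − 0.09) = 0.63 sabins.
Area = ΔA/Δα = 4.480/0.63 = 7.1 sq m.

7.1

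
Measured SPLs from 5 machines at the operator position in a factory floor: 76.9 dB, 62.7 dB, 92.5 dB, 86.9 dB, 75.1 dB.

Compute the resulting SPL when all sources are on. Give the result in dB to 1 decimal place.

93.7 dB

Sum in the linear (power) domain: Σ 10^(Lᵢ/10) = 10^(76.9/10) + 10^(62.7/10) + 10^(92.5/10) + 10^(86.9/10) + 10^(75.1/10) = 2.351e+09.
Back to dB: 10·log₁₀ Σ = 93.7 dB.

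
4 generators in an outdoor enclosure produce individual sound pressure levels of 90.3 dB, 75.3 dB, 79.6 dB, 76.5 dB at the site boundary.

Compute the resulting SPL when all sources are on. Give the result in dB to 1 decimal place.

90.9 dB

Sum in the linear (power) domain: Σ 10^(Lᵢ/10) = 10^(90.3/10) + 10^(75.3/10) + 10^(79.6/10) + 10^(76.5/10) = 1.241e+09.
Combined level = 10 log₁₀(1.241e+09) = 90.9 dB.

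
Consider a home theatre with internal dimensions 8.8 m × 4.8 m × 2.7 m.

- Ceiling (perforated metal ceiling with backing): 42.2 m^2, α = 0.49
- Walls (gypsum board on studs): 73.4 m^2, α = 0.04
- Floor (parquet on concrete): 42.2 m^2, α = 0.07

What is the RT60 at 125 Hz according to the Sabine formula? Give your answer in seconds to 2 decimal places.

0.69 s

A = Σ Sᵢαᵢ = 42.2·0.49 + 73.4·0.04 + 42.2·0.07 = 26.568 sabins.
Room volume: 114.048 m³.
RT60 = 0.161 · V / A = 0.161 × 114.048 / 26.568 = 0.69 s.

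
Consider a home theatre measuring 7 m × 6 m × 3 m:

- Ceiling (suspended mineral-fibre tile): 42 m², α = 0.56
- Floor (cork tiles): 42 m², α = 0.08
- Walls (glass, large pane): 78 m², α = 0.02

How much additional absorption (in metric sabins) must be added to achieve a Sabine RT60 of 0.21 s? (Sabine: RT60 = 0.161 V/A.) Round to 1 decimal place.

68.2 sabins

Total absorption A₁ = 42*0.56 + 42*0.08 + 78*0.02
  = 23.520 + 3.360 + 1.560 = 28.440 m² sabins.
For T = 0.21 s, need A₂ = 0.161·V/T = 0.161·126/0.21 = 96.600 sabins.
Shortfall: 96.600 − 28.440 = 68.2 sabins.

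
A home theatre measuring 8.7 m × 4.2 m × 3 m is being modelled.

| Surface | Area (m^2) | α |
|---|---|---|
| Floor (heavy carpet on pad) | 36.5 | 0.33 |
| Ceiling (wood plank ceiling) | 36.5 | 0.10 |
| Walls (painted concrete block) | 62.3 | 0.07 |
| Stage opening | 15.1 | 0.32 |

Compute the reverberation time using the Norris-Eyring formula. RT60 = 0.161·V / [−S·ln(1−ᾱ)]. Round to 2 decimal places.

Total surface area S = 36.5 + 36.5 + 62.3 + 15.1 = 150.4 m^2.
Absorption A = 36.5×0.33 + 36.5×0.10 + 62.3×0.07 + 15.1×0.32 = 24.888 sabins.
Mean coefficient ᾱ = A/S = 0.1655.
−S·ln(1−ᾱ) = −150.4 × ln(1 − 0.1655) = 27.211.
V = 8.7 × 4.2 × 3 = 109.62 m³.
RT60 = 0.161 × 109.62 / 27.211 = 0.65 s.

0.65 s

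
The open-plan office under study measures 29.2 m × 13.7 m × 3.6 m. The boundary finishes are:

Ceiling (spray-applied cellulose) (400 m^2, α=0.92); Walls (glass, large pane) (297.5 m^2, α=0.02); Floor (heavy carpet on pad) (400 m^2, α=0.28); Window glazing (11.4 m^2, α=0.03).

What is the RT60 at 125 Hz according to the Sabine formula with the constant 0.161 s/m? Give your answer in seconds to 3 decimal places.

Equivalent absorption area: A = 400*0.92 + 297.5*0.02 + 400*0.28 + 11.4*0.03 = 486.292 m^2.
Volume V = 29.2 × 13.7 × 3.6 = 1440.144 m³.
RT60 = 0.161 · V / A = 0.161 × 1440.144 / 486.292 = 0.477 s.

0.477 s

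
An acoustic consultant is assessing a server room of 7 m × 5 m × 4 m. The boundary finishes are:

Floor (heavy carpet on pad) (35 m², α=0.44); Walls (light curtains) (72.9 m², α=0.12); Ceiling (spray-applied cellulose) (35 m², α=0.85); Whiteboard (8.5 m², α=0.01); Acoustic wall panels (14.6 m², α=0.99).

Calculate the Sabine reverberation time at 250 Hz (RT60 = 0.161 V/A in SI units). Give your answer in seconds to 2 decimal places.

0.33 seconds

Summing Sᵢαᵢ: 15.400 + 8.748 + 29.750 + 0.085 + 14.454 → A = 68.437 sabins.
V = 7·5·4 = 140 m³.
Sabine: RT60 = 0.161 × 140 / 68.437 = 0.33 s.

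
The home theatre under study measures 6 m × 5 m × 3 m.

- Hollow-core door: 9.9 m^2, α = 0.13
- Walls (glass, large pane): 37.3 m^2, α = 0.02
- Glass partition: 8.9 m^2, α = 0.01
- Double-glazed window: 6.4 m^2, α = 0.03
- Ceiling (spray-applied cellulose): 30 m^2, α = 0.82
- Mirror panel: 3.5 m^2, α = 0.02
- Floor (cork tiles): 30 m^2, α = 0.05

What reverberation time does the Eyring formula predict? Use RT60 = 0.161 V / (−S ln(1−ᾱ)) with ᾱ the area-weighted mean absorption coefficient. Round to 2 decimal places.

Total surface area S = 9.9 + 37.3 + 8.9 + 6.4 + 30 + 3.5 + 30 = 126.0 m^2.
Absorption A = 9.9×0.13 + 37.3×0.02 + 8.9×0.01 + 6.4×0.03 + 30×0.82 + 3.5×0.02 + 30×0.05 = 28.484 sabins.
ᾱ = 28.484 / 126.0 = 0.2261.
−S·ln(1−ᾱ) = −126.0 × ln(1 − 0.2261) = 32.295.
V = 6 × 5 × 3 = 90 m³.
T = 0.161·V/[−S·ln(1−ᾱ)] = 0.161·90/32.295 = 0.45 s.

0.45 sec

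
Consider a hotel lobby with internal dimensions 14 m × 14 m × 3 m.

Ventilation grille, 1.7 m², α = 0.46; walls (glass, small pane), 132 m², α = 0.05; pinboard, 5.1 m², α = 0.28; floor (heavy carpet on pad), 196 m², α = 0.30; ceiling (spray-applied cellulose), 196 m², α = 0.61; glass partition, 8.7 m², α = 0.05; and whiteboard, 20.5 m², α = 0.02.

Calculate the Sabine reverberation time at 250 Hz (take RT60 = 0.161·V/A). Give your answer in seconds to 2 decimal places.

0.50 sec

A = Σ Sᵢαᵢ = 1.7·0.46 + 132·0.05 + 5.1·0.28 + 196·0.30 + 196·0.61 + 8.7·0.05 + 20.5·0.02 = 188.015 sabins.
Room volume: 588 m³.
RT60 = 0.161 · V / A = 0.161 × 588 / 188.015 = 0.50 s.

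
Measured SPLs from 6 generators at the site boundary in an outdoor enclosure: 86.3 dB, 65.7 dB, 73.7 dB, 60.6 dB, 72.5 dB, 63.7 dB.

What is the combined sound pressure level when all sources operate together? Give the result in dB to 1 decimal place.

86.8 dB

Σ 10^(Lᵢ/10) = 4.75e+08.
Back to dB: 10·log₁₀ Σ = 86.8 dB.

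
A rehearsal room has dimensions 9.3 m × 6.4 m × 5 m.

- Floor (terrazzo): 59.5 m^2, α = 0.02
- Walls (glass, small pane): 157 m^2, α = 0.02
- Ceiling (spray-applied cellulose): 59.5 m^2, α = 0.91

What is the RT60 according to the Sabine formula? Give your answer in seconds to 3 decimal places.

A = Σ Sᵢαᵢ = 59.5·0.02 + 157·0.02 + 59.5·0.91 = 58.475 sabins.
Room volume: 297.6 m³.
T = 0.161 V/A = 0.161·297.6/58.475 = 0.819 s.

0.819 s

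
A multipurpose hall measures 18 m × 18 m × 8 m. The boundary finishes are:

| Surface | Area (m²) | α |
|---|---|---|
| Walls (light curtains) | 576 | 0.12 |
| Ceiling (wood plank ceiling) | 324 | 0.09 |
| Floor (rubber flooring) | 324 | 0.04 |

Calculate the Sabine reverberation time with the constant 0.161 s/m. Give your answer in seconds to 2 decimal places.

3.75 s

A = Σ Sᵢαᵢ = 576*0.12 + 324*0.09 + 324*0.04 = 111.240 sabins.
Room volume: 2592 m³.
T = 0.161 V/A = 0.161·2592/111.240 = 3.75 s.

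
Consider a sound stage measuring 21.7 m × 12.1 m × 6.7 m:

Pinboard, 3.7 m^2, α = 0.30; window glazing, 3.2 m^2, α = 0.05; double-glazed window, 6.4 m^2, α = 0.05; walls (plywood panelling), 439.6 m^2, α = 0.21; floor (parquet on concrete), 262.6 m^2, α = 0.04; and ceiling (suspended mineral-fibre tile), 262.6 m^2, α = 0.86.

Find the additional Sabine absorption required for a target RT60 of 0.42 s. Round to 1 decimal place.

A₁ = Σ Sᵢαᵢ = 3.7·0.30 + 3.2·0.05 + 6.4·0.05 + 439.6·0.21 + 262.6·0.04 + 262.6·0.86 = 330.246 sabins.
V = 1759.219 m³. Required absorption A₂ = 0.161 × 1759.219 / 0.42 = 674.367 sabins.
Shortfall: 674.367 − 330.246 = 344.1 sabins.

344.1 sabins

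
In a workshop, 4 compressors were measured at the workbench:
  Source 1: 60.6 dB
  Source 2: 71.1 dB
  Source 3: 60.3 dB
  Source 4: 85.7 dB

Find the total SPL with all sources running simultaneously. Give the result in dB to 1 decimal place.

Sum in the linear (power) domain: Σ 10^(Lᵢ/10) = 10^(60.6/10) + 10^(71.1/10) + 10^(60.3/10) + 10^(85.7/10) = 3.866e+08.
Back to dB: 10·log₁₀ Σ = 85.9 dB.

85.9 dB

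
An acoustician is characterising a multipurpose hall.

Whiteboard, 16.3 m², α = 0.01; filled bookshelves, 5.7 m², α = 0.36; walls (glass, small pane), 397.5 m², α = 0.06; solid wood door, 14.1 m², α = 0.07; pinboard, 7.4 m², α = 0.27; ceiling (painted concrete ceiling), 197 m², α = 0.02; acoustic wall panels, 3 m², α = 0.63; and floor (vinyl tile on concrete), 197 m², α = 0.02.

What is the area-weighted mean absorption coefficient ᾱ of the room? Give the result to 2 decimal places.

Total surface area S = 838.0 m².
Weighted sum Σ Sα = 38.820.
ᾱ = A/S = 0.05.

0.05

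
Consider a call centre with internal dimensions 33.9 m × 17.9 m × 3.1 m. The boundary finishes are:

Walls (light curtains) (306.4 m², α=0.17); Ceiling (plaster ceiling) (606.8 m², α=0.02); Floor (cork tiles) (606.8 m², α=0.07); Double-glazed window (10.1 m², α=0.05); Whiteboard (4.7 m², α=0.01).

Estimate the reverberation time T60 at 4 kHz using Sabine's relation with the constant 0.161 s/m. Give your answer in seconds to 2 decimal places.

Equivalent absorption area: A = 306.4×0.17 + 606.8×0.02 + 606.8×0.07 + 10.1×0.05 + 4.7×0.01 = 107.252 m².
V = 33.9·17.9·3.1 = 1881.111 m³.
RT60 = 0.161 · V / A = 0.161 × 1881.111 / 107.252 = 2.82 s.

2.82 sec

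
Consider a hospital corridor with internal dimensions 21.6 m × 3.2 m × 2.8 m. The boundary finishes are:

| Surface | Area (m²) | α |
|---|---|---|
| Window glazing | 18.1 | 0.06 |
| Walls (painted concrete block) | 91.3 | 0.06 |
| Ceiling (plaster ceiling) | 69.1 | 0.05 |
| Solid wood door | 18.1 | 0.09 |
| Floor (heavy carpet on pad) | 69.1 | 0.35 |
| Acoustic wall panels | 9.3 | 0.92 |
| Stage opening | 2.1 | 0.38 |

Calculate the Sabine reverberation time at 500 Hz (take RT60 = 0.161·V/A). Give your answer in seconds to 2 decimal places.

0.69 sec

Total absorption A = 18.1·0.06 + 91.3·0.06 + 69.1·0.05 + 18.1·0.09 + 69.1·0.35 + 9.3·0.92 + 2.1·0.38
  = 1.086 + 5.478 + 3.455 + 1.629 + 24.185 + 8.556 + 0.798 = 45.187 m² sabins.
V = 21.6·3.2·2.8 = 193.536 m³.
T = 0.161 V/A = 0.161·193.536/45.187 = 0.69 s.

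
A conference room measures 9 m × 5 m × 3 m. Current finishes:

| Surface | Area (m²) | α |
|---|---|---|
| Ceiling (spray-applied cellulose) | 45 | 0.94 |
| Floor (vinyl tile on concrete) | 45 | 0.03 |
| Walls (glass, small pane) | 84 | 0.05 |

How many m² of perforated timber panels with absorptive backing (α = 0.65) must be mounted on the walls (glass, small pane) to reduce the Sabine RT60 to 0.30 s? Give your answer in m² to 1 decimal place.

41.0

Summing Sᵢαᵢ: 42.300 + 1.350 + 4.200 → A₁ = 47.850 sabins.
V = 135 m³. Target absorption A₂ = 0.161 × 135 / 0.30 = 72.450 sabins.
ΔA needed = 72.450 − 47.850 = 24.600 sabins.
Each m² of panel replacing the walls (glass, small pane) adds (0.65 − 0.05) = 0.60 sabins.
Area = ΔA/Δα = 24.600/0.60 = 41.0 m².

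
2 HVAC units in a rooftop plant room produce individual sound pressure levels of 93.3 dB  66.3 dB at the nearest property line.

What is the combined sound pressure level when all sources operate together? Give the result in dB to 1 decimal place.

Sum in the linear (power) domain: Σ 10^(Lᵢ/10) = 10^(93.3/10) + 10^(66.3/10) = 2.142e+09.
Back to dB: 10·log₁₀ Σ = 93.3 dB.

93.3 dB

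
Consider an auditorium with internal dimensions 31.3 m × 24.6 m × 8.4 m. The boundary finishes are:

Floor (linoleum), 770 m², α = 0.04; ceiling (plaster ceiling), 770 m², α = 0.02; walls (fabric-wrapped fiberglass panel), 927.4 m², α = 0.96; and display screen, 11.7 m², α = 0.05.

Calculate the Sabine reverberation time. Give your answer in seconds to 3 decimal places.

Equivalent absorption area: A = 770*0.04 + 770*0.02 + 927.4*0.96 + 11.7*0.05 = 937.089 m².
Volume V = 31.3 × 24.6 × 8.4 = 6467.832 m³.
Sabine: RT60 = 0.161 × 6467.832 / 937.089 = 1.111 s.

1.111 s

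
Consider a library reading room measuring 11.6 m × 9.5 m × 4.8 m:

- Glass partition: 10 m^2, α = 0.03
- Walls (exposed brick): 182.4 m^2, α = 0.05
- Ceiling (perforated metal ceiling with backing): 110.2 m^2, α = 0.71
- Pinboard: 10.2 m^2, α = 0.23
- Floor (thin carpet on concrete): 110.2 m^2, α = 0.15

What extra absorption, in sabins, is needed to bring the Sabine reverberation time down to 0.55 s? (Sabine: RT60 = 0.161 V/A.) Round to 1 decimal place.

Total absorption A₁ = 10*0.03 + 182.4*0.05 + 110.2*0.71 + 10.2*0.23 + 110.2*0.15
  = 0.300 + 9.120 + 78.242 + 2.346 + 16.530 = 106.538 m^2 sabins.
Target A₂ = 0.161·528.96/0.55 = 154.841 sabins (V = 528.96 m³).
Additional absorption ΔA = 154.841 − 106.538 = 48.3 sabins.

48.3 sabins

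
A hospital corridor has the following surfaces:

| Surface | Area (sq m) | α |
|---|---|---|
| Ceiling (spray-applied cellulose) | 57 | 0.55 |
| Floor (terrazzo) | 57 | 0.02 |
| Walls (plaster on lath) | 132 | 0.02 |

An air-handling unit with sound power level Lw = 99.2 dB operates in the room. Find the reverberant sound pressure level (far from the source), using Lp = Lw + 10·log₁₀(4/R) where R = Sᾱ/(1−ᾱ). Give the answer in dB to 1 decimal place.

A = 35.130 sabins; S = 246.0 sq m.
ᾱ = 35.130/246.0 = 0.1428; R = Sᾱ/(1−ᾱ) = 35.130/(1−0.1428) = 40.982 sq m.
Lp = Lw + 10 log₁₀(4/R) = 99.2 -10.11 = 89.1 dB.

89.1 dB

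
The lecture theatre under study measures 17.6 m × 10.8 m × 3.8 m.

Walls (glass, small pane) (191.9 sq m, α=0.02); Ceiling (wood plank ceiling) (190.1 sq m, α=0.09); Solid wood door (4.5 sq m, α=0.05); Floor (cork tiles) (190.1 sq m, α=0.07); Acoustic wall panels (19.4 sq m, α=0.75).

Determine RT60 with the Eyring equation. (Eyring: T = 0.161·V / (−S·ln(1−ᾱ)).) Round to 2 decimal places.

Total surface area S = 191.9 + 190.1 + 4.5 + 190.1 + 19.4 = 596.0 sq m.
Σ(Sᵢαᵢ) = 191.9×0.02 + 190.1×0.09 + 4.5×0.05 + 190.1×0.07 + 19.4×0.75 = 49.029.
ᾱ = 49.029 / 596.0 = 0.0823.
−S·ln(1−ᾱ) = −596.0 × ln(1 − 0.0823) = 51.187.
V = 17.6 × 10.8 × 3.8 = 722.304 m³.
T = 0.161·V/[−S·ln(1−ᾱ)] = 0.161·722.304/51.187 = 2.27 s.

2.27 sec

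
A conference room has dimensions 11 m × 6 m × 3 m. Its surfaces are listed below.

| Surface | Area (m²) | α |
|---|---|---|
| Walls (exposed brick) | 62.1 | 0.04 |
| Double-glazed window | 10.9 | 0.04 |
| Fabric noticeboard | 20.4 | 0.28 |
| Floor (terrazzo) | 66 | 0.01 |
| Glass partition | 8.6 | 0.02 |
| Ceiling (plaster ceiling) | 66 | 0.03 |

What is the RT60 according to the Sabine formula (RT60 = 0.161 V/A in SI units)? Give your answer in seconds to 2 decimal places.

2.79 s

Equivalent absorption area: A = 62.1·0.04 + 10.9·0.04 + 20.4·0.28 + 66·0.01 + 8.6·0.02 + 66·0.03 = 11.444 m².
Volume V = 11 × 6 × 3 = 198 m³.
T = 0.161 V/A = 0.161·198/11.444 = 2.79 s.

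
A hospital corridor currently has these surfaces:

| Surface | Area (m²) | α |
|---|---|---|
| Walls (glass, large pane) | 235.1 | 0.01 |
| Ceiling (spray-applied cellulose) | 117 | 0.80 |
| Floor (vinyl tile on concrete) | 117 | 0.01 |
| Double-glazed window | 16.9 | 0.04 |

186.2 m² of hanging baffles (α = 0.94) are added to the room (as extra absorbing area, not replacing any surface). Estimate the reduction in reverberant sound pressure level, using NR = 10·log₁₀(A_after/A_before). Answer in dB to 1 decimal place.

Total absorption A_before = 235.1·0.01 + 117·0.80 + 117·0.01 + 16.9·0.04
  = 2.351 + 93.600 + 1.170 + 0.676 = 97.797 m² sabins.
Treatment contributes 186.2·0.94 = 175.028 sabins.
A_after = 97.797 + 175.028 = 272.825 sabins.
Reduction = 10 log₁₀(A_after/A_before) = 10 log₁₀(2.7897) = 4.5 dB.

4.5 dB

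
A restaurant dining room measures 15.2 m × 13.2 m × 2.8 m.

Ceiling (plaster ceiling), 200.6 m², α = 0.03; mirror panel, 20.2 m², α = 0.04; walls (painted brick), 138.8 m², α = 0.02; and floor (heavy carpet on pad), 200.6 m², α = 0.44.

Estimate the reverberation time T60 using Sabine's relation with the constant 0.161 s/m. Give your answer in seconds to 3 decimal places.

Equivalent absorption area: A = 200.6*0.03 + 20.2*0.04 + 138.8*0.02 + 200.6*0.44 = 97.866 m².
Volume V = 15.2 × 13.2 × 2.8 = 561.792 m³.
T = 0.161 V/A = 0.161·561.792/97.866 = 0.924 s.

0.924 sec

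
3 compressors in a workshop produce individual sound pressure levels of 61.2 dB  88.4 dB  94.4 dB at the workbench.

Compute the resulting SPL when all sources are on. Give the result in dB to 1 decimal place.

Σ 10^(Lᵢ/10) = 3.447e+09.
Back to dB: 10·log₁₀ Σ = 95.4 dB.

95.4 dB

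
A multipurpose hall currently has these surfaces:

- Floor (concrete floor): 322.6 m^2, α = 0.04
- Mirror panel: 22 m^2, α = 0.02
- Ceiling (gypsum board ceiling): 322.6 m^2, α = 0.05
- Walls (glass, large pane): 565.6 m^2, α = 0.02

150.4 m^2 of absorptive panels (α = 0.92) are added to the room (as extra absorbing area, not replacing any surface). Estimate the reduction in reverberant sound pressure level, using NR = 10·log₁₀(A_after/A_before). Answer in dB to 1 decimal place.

6.4 dB

A_before = Σ Sᵢαᵢ = 322.6*0.04 + 22*0.02 + 322.6*0.05 + 565.6*0.02 = 40.786 sabins.
Added absorption = 150.4 × 0.92 = 138.368 sabins.
A_after = 40.786 + 138.368 = 179.154 sabins.
NR = 10·log₁₀(179.154/40.786) = 6.4 dB.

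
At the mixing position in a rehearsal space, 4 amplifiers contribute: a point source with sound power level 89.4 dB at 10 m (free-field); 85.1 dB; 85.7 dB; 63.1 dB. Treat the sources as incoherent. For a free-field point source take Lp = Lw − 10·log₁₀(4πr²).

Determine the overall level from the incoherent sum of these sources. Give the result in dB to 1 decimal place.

Source at 10 m: Lp = 89.4 − 10·log₁₀(4π·10²) = 89.4 − 10·log₁₀(1256.637) = 58.4 dB.
Sum in the linear (power) domain: Σ 10^(Lᵢ/10) = 10^(58.4/10) + 10^(85.1/10) + 10^(85.7/10) + 10^(63.1/10) = 6.979e+08.
L_total = 10·log₁₀(6.979e+08) = 88.4 dB.

88.4 dB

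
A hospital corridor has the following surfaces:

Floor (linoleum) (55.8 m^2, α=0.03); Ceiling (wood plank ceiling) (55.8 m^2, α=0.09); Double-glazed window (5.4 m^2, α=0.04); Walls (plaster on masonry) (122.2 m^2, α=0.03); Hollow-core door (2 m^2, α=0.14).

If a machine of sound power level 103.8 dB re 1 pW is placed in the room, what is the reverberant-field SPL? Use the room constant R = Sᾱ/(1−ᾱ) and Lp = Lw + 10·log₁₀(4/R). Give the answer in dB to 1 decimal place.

99.3 dB

A = 10.858 sabins; S = 241.2 m^2.
ᾱ = 0.0450, so room constant R = A/(1−ᾱ) = 11.370 m^2.
Lp = 103.8 + 10·log₁₀(4/11.370) = 103.8 + (-4.54) = 99.3 dB.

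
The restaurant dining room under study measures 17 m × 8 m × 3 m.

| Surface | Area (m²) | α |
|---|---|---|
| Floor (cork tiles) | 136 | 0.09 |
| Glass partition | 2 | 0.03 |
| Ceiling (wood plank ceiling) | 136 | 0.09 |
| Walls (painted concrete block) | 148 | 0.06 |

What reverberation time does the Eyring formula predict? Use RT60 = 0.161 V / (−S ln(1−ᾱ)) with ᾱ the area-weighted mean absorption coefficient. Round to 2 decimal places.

S = Σ Sᵢ = 422.0 m².
Absorption A = 136×0.09 + 2×0.03 + 136×0.09 + 148×0.06 = 33.420 sabins.
ᾱ = 33.420 / 422.0 = 0.0792.
Eyring denominator: −S ln(1−ᾱ) = 34.820.
V = 17 × 8 × 3 = 408 m³.
RT60 = 0.161 × 408 / 34.820 = 1.89 s.

1.89 seconds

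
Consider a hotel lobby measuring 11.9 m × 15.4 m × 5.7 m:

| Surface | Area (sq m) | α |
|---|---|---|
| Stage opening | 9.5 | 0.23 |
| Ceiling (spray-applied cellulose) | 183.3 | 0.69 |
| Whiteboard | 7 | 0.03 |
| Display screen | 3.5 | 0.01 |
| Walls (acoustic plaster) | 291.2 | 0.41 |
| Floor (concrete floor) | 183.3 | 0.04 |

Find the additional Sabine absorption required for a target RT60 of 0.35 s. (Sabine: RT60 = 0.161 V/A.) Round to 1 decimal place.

Total absorption A₁ = 9.5×0.23 + 183.3×0.69 + 7×0.03 + 3.5×0.01 + 291.2×0.41 + 183.3×0.04
  = 2.185 + 126.477 + 0.210 + 0.035 + 119.392 + 7.332 = 255.631 sq m sabins.
V = 1044.582 m³. Required absorption A₂ = 0.161 × 1044.582 / 0.35 = 480.508 sabins.
Additional absorption ΔA = 480.508 − 255.631 = 224.9 sabins.

224.9 sabins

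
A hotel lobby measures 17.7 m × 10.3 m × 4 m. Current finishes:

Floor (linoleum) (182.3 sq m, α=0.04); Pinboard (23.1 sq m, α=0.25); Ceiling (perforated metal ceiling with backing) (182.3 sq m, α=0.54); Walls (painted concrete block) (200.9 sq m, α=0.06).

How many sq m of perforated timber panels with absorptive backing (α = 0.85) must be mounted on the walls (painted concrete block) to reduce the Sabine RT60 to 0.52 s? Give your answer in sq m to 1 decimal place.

129.4

Total absorption A₁ = 182.3*0.04 + 23.1*0.25 + 182.3*0.54 + 200.9*0.06
  = 7.292 + 5.775 + 98.442 + 12.054 = 123.563 sq m sabins.
V = 729.24 m³. Target absorption A₂ = 0.161 × 729.24 / 0.52 = 225.784 sabins.
Absorption to add: 225.784 − 123.563 = 102.221 sabins.
Net gain per sq m: Δα = 0.85 − 0.06 = 0.79.
Area = ΔA/Δα = 102.221/0.79 = 129.4 sq m.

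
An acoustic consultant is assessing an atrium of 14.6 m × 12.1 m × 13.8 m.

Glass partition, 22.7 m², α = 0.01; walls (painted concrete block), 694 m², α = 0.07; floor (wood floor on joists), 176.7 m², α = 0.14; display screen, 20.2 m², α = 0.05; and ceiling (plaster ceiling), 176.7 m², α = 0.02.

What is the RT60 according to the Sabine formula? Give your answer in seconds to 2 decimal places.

5.03 seconds

Equivalent absorption area: A = 22.7×0.01 + 694×0.07 + 176.7×0.14 + 20.2×0.05 + 176.7×0.02 = 78.089 m².
Room volume: 2437.908 m³.
T = 0.161 V/A = 0.161·2437.908/78.089 = 5.03 s.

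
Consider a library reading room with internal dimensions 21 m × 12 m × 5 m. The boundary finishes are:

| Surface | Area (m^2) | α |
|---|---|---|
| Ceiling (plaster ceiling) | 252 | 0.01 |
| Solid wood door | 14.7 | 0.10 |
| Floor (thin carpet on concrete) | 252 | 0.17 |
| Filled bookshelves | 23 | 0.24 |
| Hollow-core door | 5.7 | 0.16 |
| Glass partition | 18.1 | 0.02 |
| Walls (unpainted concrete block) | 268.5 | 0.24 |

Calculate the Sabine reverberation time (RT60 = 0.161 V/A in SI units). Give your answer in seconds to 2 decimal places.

1.72 sec

Equivalent absorption area: A = 252×0.01 + 14.7×0.10 + 252×0.17 + 23×0.24 + 5.7×0.16 + 18.1×0.02 + 268.5×0.24 = 118.064 m^2.
Room volume: 1260 m³.
Sabine: RT60 = 0.161 × 1260 / 118.064 = 1.72 s.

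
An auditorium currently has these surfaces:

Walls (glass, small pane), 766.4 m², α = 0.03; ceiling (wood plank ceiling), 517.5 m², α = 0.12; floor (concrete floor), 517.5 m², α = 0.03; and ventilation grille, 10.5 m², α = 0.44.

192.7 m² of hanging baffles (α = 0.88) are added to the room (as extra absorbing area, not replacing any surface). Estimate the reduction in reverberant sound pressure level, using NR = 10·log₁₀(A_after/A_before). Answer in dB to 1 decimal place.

4.2 dB

A_before = Σ Sᵢαᵢ = 766.4·0.03 + 517.5·0.12 + 517.5·0.03 + 10.5·0.44 = 105.237 sabins.
Treatment contributes 192.7·0.88 = 169.576 sabins.
New total A_after = 274.813 sabins.
Reduction = 10 log₁₀(A_after/A_before) = 10 log₁₀(2.6114) = 4.2 dB.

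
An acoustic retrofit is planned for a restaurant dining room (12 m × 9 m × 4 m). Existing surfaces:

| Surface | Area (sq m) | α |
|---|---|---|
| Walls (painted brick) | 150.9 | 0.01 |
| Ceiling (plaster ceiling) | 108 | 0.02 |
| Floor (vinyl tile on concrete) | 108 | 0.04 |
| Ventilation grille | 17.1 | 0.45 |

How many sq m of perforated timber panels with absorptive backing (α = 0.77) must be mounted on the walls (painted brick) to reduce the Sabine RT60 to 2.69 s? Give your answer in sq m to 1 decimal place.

Summing Sᵢαᵢ: 1.509 + 2.160 + 4.320 + 7.695 → A₁ = 15.684 sabins.
Required A₂ = 0.161·432/2.69 = 25.856 sabins.
Absorption to add: 25.856 − 15.684 = 10.172 sabins.
Net gain per sq m: Δα = 0.77 − 0.01 = 0.76.
Panel area = 10.172 / 0.76 = 13.4 sq m.

13.4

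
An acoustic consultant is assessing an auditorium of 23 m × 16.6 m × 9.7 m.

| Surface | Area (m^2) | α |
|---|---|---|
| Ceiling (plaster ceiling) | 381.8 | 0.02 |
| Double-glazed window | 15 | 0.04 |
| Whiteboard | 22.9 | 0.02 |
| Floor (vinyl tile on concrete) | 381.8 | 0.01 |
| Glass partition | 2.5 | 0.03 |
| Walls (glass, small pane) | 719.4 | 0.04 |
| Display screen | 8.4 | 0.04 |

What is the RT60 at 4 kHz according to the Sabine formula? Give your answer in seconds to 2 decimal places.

Summing Sᵢαᵢ: 7.636 + 0.600 + 0.458 + 3.818 + 0.075 + 28.776 + 0.336 → A = 41.699 sabins.
Volume V = 23 × 16.6 × 9.7 = 3703.46 m³.
Sabine: RT60 = 0.161 × 3703.46 / 41.699 = 14.30 s.

14.30 seconds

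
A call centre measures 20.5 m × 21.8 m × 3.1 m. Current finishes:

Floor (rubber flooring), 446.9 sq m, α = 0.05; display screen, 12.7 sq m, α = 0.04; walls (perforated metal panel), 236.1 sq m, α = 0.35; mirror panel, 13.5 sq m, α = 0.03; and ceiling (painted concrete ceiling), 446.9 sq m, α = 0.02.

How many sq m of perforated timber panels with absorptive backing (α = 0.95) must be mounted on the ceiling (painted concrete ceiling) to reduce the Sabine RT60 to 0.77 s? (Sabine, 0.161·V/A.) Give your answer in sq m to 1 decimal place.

A₁ = Σ Sᵢαᵢ = 446.9*0.05 + 12.7*0.04 + 236.1*0.35 + 13.5*0.03 + 446.9*0.02 = 114.831 sabins.
V = 1385.39 m³. Target absorption A₂ = 0.161 × 1385.39 / 0.77 = 289.672 sabins.
Absorption to add: 289.672 − 114.831 = 174.841 sabins.
Net gain per sq m: Δα = 0.95 − 0.02 = 0.93.
Area = ΔA/Δα = 174.841/0.93 = 188.0 sq m.

188.0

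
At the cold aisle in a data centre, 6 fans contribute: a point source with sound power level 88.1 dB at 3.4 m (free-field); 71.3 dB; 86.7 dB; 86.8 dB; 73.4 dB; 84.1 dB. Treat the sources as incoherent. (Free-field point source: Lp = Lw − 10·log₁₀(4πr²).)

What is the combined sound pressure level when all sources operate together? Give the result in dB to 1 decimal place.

Source at 3.4 m: Lp = 88.1 − 10·log₁₀(4π·3.4²) = 88.1 − 10·log₁₀(145.267) = 66.5 dB.
Σ 10^(Lᵢ/10) = 1.243e+09.
Back to dB: 10·log₁₀ Σ = 90.9 dB.

90.9 dB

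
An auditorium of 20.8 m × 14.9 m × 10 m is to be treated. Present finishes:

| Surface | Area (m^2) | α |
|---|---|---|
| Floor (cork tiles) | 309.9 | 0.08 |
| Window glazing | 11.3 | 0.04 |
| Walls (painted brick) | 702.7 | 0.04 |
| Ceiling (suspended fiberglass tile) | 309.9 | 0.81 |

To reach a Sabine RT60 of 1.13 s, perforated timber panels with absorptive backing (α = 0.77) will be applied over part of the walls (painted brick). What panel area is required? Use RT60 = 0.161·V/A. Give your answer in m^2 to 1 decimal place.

Summing Sᵢαᵢ: 24.792 + 0.452 + 28.108 + 251.019 → A₁ = 304.371 sabins.
V = 3099.2 m³. Target absorption A₂ = 0.161 × 3099.2 / 1.13 = 441.567 sabins.
Absorption to add: 441.567 − 304.371 = 137.196 sabins.
Each m^2 of panel replacing the walls (painted brick) adds (0.77 − 0.04) = 0.73 sabins.
Panel area = 137.196 / 0.73 = 187.9 m^2.

187.9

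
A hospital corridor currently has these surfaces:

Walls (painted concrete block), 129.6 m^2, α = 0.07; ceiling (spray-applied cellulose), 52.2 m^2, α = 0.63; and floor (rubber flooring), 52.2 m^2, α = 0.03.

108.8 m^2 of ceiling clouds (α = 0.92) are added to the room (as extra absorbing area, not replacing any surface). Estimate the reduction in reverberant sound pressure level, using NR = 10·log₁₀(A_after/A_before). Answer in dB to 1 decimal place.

A_before = Σ Sᵢαᵢ = 129.6×0.07 + 52.2×0.63 + 52.2×0.03 = 43.524 sabins.
Added absorption = 108.8 × 0.92 = 100.096 sabins.
A_after = 43.524 + 100.096 = 143.620 sabins.
Reduction = 10 log₁₀(A_after/A_before) = 10 log₁₀(3.2998) = 5.2 dB.

5.2 dB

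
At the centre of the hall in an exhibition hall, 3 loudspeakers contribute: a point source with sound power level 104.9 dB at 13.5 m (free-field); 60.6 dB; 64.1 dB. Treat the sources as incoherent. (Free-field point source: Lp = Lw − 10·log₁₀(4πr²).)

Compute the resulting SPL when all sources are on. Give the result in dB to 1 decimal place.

Source at 13.5 m: Lp = 104.9 − 10·log₁₀(4π·13.5²) = 104.9 − 10·log₁₀(2290.221) = 71.3 dB.
Σ 10^(Lᵢ/10) = 1.721e+07.
Back to dB: 10·log₁₀ Σ = 72.4 dB.

72.4 dB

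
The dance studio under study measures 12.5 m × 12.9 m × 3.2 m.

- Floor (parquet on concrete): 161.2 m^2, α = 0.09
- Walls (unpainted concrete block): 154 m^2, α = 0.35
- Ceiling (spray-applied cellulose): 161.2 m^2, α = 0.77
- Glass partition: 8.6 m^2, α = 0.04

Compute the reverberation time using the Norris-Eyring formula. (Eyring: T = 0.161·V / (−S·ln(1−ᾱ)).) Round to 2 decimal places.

Total surface area S = 161.2 + 154 + 161.2 + 8.6 = 485.0 m^2.
Absorption A = 161.2·0.09 + 154·0.35 + 161.2·0.77 + 8.6·0.04 = 192.876 sabins.
ᾱ = 192.876 / 485.0 = 0.3977.
Eyring denominator: −S ln(1−ᾱ) = 245.895.
V = 12.5 × 12.9 × 3.2 = 516 m³.
RT60 = 0.161 × 516 / 245.895 = 0.34 s.

0.34 s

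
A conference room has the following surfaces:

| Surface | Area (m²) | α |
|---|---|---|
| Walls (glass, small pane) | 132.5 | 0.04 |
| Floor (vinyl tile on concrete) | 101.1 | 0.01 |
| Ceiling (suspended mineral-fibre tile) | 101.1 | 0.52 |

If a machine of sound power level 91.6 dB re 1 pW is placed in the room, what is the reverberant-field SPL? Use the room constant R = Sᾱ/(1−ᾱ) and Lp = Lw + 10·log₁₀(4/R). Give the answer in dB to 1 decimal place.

79.1 dB

A = 58.883 sabins; S = 334.7 m².
ᾱ = 0.1759, so room constant R = A/(1−ᾱ) = 71.451 m².
Lp = 91.6 + 10·log₁₀(4/71.451) = 91.6 + (-12.52) = 79.1 dB.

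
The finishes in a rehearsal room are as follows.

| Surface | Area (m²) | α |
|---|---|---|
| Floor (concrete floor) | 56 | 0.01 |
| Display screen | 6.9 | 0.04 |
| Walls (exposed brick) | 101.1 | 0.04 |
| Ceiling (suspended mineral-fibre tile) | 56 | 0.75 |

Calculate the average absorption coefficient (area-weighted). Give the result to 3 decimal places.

S = Σ Sᵢ = 56 + 6.9 + 101.1 + 56 = 220.0 m².
A = 56*0.01 + 6.9*0.04 + 101.1*0.04 + 56*0.75 = 46.880 sabins.
ᾱ = A/S = 0.213.

0.213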